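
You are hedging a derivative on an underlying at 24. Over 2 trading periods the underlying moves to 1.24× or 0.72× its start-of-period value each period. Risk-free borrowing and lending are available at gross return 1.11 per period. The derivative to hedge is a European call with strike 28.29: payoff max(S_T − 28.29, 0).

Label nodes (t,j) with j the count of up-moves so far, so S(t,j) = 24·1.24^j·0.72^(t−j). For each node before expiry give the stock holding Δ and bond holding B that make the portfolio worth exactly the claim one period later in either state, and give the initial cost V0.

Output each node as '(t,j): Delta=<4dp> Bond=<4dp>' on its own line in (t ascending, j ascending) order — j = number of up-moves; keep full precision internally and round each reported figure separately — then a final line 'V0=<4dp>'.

The replicating-portfolio and risk-neutral prices coincide; use p* = (1.11−0.72)/(1.24−0.72) = 0.7500 for the latter.
At expiry t=2: V(2,0)=0.0000, V(2,1)=0.0000, V(2,2)=8.6124
Node (1,0) S=17.2800: V=(p*·0.0000+(1−p*)·0.0000)/1.11=0.0000; Δ=(0.0000−0.0000)/(21.4272−12.4416)=0.0000; B=V−Δ·S=0.0000
Node (1,1) S=29.7600: V=(p*·8.6124+(1−p*)·0.0000)/1.11=5.8192; Δ=(8.6124−0.0000)/(36.9024−21.4272)=0.5565; B=V−Δ·S=-10.7431
Node (0,0) S=24.0000: V=(p*·5.8192+(1−p*)·0.0000)/1.11=3.9319; Δ=(5.8192−0.0000)/(29.7600−17.2800)=0.4663; B=V−Δ·S=-7.2589
Each (Δ,B) replicates both successor values, so the strategy is self-financing and V0 is arbitrage-free.

(0,0): Delta=0.4663 Bond=-7.2589
(1,0): Delta=0.0000 Bond=0.0000
(1,1): Delta=0.5565 Bond=-10.7431
V0=3.9319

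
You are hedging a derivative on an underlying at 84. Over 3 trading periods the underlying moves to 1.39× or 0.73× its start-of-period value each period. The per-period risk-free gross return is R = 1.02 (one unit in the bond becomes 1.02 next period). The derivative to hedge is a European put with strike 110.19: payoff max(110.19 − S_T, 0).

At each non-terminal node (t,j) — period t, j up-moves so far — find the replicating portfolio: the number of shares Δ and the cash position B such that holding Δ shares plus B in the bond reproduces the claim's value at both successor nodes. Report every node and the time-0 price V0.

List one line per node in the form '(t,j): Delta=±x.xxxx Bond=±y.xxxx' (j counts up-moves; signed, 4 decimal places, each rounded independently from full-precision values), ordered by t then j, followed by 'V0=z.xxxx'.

(0,0): Delta=-0.5707 Bond=79.5326
(1,0): Delta=-0.9118 Bond=102.0404
(1,1): Delta=-0.3421 Bond=54.4359
(2,0): Delta=-1.0000 Bond=108.0294
(2,1): Delta=-0.8527 Bond=99.0439
(2,2): Delta=0.0000 Bond=0.0000
V0=31.5951

The replicating-portfolio and risk-neutral prices coincide; use p* = (1.02−0.73)/(1.39−0.73) = 0.4394 for the latter.
At expiry t=3: V(3,0)=77.5126, V(3,1)=47.9686, V(3,2)=0.0000, V(3,3)=0.0000
  t=2,j=0: stock 44.7636 → up 62.2214 (V=47.9686), down 32.6774 (V=77.5126). Price 63.2658; hedge Δ=-1.0000, bond B=108.0294.
  t=2,j=1: stock 85.2348 → up 118.4764 (V=0.0000), down 62.2214 (V=47.9686). Price 26.3642; hedge Δ=-0.8527, bond B=99.0439.
  t=2,j=2: stock 162.2964 → up 225.5920 (V=0.0000), down 118.4764 (V=0.0000). Price 0.0000; hedge Δ=0.0000, bond B=0.0000.
  t=1,j=0: stock 61.3200 → up 85.2348 (V=26.3642), down 44.7636 (V=63.2658). Price 46.1289; hedge Δ=-0.9118, bond B=102.0404.
  t=1,j=1: stock 116.7600 → up 162.2964 (V=0.0000), down 85.2348 (V=26.3642). Price 14.4901; hedge Δ=-0.3421, bond B=54.4359.
  t=0,j=0: stock 84.0000 → up 116.7600 (V=14.4901), down 61.3200 (V=46.1289). Price 31.5951; hedge Δ=-0.5707, bond B=79.5326.
Each (Δ,B) replicates both successor values, so the strategy is self-financing and V0 is arbitrage-free.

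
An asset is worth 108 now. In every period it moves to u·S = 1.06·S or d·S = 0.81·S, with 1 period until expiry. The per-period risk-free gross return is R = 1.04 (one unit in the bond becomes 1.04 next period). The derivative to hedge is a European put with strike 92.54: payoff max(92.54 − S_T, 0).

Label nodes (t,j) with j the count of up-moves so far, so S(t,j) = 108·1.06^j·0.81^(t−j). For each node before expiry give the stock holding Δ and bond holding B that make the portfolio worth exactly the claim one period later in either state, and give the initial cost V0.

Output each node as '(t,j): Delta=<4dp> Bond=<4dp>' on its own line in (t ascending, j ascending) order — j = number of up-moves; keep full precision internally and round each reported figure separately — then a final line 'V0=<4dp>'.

Risk-neutral probability p* = (R−d)/(u−d) = (1.04−0.81)/(1.06−0.81) = 0.9200.
Payoff layer (t=1): V(1,0)=5.0600, V(1,1)=0.0000
Node (0,0) S=108.0000: V=(p*·0.0000+(1−p*)·5.0600)/1.04=0.3892; Δ=(0.0000−5.0600)/(114.4800−87.4800)=-0.1874; B=V−Δ·S=20.6292
Root portfolio cost Δ·108+B reproduces V0=0.3892.

(0,0): Delta=-0.1874 Bond=20.6292
V0=0.3892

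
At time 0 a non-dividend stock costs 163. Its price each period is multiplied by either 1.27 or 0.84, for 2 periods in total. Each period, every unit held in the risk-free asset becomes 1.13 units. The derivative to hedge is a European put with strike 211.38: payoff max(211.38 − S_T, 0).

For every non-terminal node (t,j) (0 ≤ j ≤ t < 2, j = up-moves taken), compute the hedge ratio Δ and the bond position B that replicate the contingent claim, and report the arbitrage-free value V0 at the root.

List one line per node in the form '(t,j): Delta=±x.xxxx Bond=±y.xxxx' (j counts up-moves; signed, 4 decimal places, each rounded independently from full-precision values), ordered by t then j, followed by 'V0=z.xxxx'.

Under the risk-neutral measure, an up-move has probability p* = (R−d)/(u−d) = 0.6744 and values discount at R = 1.13.
Payoff layer (t=2): V(2,0)=96.3672, V(2,1)=37.4916, V(2,2)=0.0000
  t=1,j=0: stock 136.9200 → up 173.8884 (V=37.4916), down 115.0128 (V=96.3672). Price 50.1419; hedge Δ=-1.0000, bond B=187.0619.
  t=1,j=1: stock 207.0100 → up 262.9027 (V=0.0000), down 173.8884 (V=37.4916). Price 10.8023; hedge Δ=-0.4212, bond B=97.9920.
  t=0,j=0: stock 163.0000 → up 207.0100 (V=10.8023), down 136.9200 (V=50.1419). Price 20.8943; hedge Δ=-0.5613, bond B=112.3819.
The time-0 hedge costs 20.8943, which is the no-arbitrage price.

(0,0): Delta=-0.5613 Bond=112.3819
(1,0): Delta=-1.0000 Bond=187.0619
(1,1): Delta=-0.4212 Bond=97.9920
V0=20.8943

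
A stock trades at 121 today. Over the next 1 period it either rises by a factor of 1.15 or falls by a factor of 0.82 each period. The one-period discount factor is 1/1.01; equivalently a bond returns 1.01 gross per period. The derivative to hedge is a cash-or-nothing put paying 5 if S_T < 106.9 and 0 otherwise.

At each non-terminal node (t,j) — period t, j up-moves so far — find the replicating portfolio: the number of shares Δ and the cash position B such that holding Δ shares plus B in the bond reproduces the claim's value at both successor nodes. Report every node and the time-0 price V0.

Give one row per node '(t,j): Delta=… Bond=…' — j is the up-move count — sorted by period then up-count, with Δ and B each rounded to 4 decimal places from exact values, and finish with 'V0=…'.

(0,0): Delta=-0.1252 Bond=17.2517
V0=2.1002

No-arbitrage ⇒ martingale measure with p* = (R−d)/(u−d) = 0.5758.
Terminal payoffs: V(1,0)=5.0000, V(1,1)=0.0000
  t=0,j=0: stock 121.0000 → up 139.1500 (V=0.0000), down 99.2200 (V=5.0000). Price 2.1002; hedge Δ=-0.1252, bond B=17.2517.
Each (Δ,B) replicates both successor values, so the strategy is self-financing and V0 is arbitrage-free.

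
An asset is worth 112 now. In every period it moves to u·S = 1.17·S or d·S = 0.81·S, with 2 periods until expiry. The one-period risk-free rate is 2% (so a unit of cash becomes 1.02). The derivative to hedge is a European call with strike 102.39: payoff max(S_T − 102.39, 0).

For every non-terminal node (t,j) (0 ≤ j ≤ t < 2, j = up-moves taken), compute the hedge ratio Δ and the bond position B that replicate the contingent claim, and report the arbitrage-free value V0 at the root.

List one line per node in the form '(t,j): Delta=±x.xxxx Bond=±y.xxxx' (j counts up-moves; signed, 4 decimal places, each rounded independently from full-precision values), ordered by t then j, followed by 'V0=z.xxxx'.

No-arbitrage ⇒ martingale measure with p* = (R−d)/(u−d) = 0.5833.
At expiry t=2: V(2,0)=0.0000, V(2,1)=3.7524, V(2,2)=50.9268
(1,0): S=90.7200. Δ = (V_up−V_dn)/(S_up−S_dn) = (3.7524−0.0000)/(106.1424−73.4832) = 0.1149. V = [p*·3.7524 + (1−p*)·0.0000]/1.02 = 2.1460. B = V − Δ·S = -8.2774.
(1,1): S=131.0400. Δ = (V_up−V_dn)/(S_up−S_dn) = (50.9268−3.7524)/(153.3168−106.1424) = 1.0000. V = [p*·50.9268 + (1−p*)·3.7524]/1.02 = 30.6576. B = V − Δ·S = -100.3824.
(0,0): S=112.0000. Δ = (V_up−V_dn)/(S_up−S_dn) = (30.6576−2.1460)/(131.0400−90.7200) = 0.7071. V = [p*·30.6576 + (1−p*)·2.1460]/1.02 = 18.4096. B = V − Δ·S = -60.7895.
Root portfolio cost Δ·112+B reproduces V0=18.4096.

(0,0): Delta=0.7071 Bond=-60.7895
(1,0): Delta=0.1149 Bond=-8.2774
(1,1): Delta=1.0000 Bond=-100.3824
V0=18.4096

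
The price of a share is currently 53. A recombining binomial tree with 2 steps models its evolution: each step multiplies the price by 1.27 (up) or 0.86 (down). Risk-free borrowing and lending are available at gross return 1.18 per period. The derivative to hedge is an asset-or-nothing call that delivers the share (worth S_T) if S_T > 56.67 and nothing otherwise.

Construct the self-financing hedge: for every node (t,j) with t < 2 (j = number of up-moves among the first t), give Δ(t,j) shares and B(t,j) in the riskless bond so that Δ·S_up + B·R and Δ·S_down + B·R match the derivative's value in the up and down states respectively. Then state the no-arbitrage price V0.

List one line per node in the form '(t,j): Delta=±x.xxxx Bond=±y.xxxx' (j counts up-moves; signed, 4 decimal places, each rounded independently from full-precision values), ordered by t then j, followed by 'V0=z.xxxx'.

No-arbitrage ⇒ martingale measure with p* = (R−d)/(u−d) = 0.7805.
Terminal values V(2,·): V(2,0)=0.0000, V(2,1)=57.8866, V(2,2)=85.4837
Node (1,0) S=45.5800: V=(p*·57.8866+(1−p*)·0.0000)/1.18=38.2880; Δ=(57.8866−0.0000)/(57.8866−39.1988)=3.0976; B=V−Δ·S=-102.8989
Node (1,1) S=67.3100: V=(p*·85.4837+(1−p*)·57.8866)/1.18=67.3100; Δ=(85.4837−57.8866)/(85.4837−57.8866)=1.0000; B=V−Δ·S=0.0000
Node (0,0) S=53.0000: V=(p*·67.3100+(1−p*)·38.2880)/1.18=51.6435; Δ=(67.3100−38.2880)/(67.3100−45.5800)=1.3356; B=V−Δ·S=-19.1420
Check: Δ(0,0)·S0 + B(0,0) = 51.6435 = V0.

(0,0): Delta=1.3356 Bond=-19.1420
(1,0): Delta=3.0976 Bond=-102.8989
(1,1): Delta=1.0000 Bond=0.0000
V0=51.6435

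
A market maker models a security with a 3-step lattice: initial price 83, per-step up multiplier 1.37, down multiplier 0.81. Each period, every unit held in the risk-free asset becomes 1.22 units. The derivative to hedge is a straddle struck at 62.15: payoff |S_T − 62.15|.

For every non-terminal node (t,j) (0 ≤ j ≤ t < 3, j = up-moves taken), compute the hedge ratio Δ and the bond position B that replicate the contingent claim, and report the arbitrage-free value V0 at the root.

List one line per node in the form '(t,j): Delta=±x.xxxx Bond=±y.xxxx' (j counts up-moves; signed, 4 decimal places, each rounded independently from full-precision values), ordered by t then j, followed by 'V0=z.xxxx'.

(0,0): Delta=0.9626 Bond=-30.7388
(1,0): Delta=0.7896 Bond=-25.8711
(1,1): Delta=1.0000 Bond=-41.7562
(2,0): Delta=-0.1832 Bond=21.4091
(2,1): Delta=1.0000 Bond=-50.9426
(2,2): Delta=1.0000 Bond=-50.9426
V0=49.1554

Under the risk-neutral measure, an up-move has probability p* = (R−d)/(u−d) = 0.7321 and values discount at R = 1.22.
Terminal payoffs: V(3,0)=18.0404, V(3,1)=12.4551, V(3,2)=64.0340, V(3,3)=151.2723
(2,0): S=54.4563. Δ = (V_up−V_dn)/(S_up−S_dn) = (12.4551−18.0404)/(74.6051−44.1096) = -0.1832. V = [p*·12.4551 + (1−p*)·18.0404]/1.22 = 11.4354. B = V − Δ·S = 21.4091.
(2,1): S=92.1051. Δ = (V_up−V_dn)/(S_up−S_dn) = (64.0340−12.4551)/(126.1840−74.6051) = 1.0000. V = [p*·64.0340 + (1−p*)·12.4551]/1.22 = 41.1625. B = V − Δ·S = -50.9426.
(2,2): S=155.7827. Δ = (V_up−V_dn)/(S_up−S_dn) = (151.2723−64.0340)/(213.4223−126.1840) = 1.0000. V = [p*·151.2723 + (1−p*)·64.0340]/1.22 = 104.8401. B = V − Δ·S = -50.9426.
(1,0): S=67.2300. Δ = (V_up−V_dn)/(S_up−S_dn) = (41.1625−11.4354)/(92.1051−54.4563) = 0.7896. V = [p*·41.1625 + (1−p*)·11.4354]/1.22 = 27.2130. B = V − Δ·S = -25.8711.
(1,1): S=113.7100. Δ = (V_up−V_dn)/(S_up−S_dn) = (104.8401−41.1625)/(155.7827−92.1051) = 1.0000. V = [p*·104.8401 + (1−p*)·41.1625]/1.22 = 71.9538. B = V − Δ·S = -41.7562.
(0,0): S=83.0000. Δ = (V_up−V_dn)/(S_up−S_dn) = (71.9538−27.2130)/(113.7100−67.2300) = 0.9626. V = [p*·71.9538 + (1−p*)·27.2130]/1.22 = 49.1554. B = V − Δ·S = -30.7388.
Check: Δ(0,0)·S0 + B(0,0) = 49.1554 = V0.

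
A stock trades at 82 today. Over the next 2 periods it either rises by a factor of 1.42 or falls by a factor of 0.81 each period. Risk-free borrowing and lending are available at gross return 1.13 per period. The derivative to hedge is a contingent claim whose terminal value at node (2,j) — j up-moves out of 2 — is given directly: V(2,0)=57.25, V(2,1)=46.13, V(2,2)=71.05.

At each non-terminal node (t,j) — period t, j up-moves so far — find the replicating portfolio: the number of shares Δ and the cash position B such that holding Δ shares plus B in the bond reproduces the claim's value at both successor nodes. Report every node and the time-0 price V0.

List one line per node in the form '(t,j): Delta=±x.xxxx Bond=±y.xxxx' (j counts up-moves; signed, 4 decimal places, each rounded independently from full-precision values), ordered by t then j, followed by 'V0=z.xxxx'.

(0,0): Delta=0.1378 Bond=32.1697
(1,0): Delta=-0.2745 Bond=63.7309
(1,1): Delta=0.3508 Bond=11.5394
V0=43.4655

The replicating-portfolio and risk-neutral prices coincide; use p* = (1.13−0.81)/(1.42−0.81) = 0.5246 for the latter.
At expiry t=2: V(2,0)=57.2500, V(2,1)=46.1300, V(2,2)=71.0500
(1,0): S=66.4200. Δ = (V_up−V_dn)/(S_up−S_dn) = (46.1300−57.2500)/(94.3164−53.8002) = -0.2745. V = [p*·46.1300 + (1−p*)·57.2500]/1.13 = 45.5014. B = V − Δ·S = 63.7309.
(1,1): S=116.4400. Δ = (V_up−V_dn)/(S_up−S_dn) = (71.0500−46.1300)/(165.3448−94.3164) = 0.3508. V = [p*·71.0500 + (1−p*)·46.1300]/1.13 = 52.3918. B = V − Δ·S = 11.5394.
(0,0): S=82.0000. Δ = (V_up−V_dn)/(S_up−S_dn) = (52.3918−45.5014)/(116.4400−66.4200) = 0.1378. V = [p*·52.3918 + (1−p*)·45.5014]/1.13 = 43.4655. B = V − Δ·S = 32.1697.
Check: Δ(0,0)·S0 + B(0,0) = 43.4655 = V0.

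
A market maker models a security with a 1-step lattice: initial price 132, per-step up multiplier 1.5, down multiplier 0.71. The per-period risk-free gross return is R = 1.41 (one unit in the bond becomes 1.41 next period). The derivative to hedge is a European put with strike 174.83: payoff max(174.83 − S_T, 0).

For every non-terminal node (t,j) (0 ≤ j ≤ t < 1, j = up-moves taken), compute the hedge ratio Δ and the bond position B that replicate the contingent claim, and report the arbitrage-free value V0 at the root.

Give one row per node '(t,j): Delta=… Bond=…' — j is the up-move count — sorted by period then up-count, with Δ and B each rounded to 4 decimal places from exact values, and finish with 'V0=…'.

The replicating-portfolio and risk-neutral prices coincide; use p* = (1.41−0.71)/(1.5−0.71) = 0.8861 for the latter.
Terminal payoffs: V(1,0)=81.1100, V(1,1)=0.0000
(0,0): S=132.0000. Δ = (V_up−V_dn)/(S_up−S_dn) = (0.0000−81.1100)/(198.0000−93.7200) = -0.7778. V = [p*·0.0000 + (1−p*)·81.1100]/1.41 = 6.5535. B = V − Δ·S = 109.2243.
Each (Δ,B) replicates both successor values, so the strategy is self-financing and V0 is arbitrage-free.

(0,0): Delta=-0.7778 Bond=109.2243
V0=6.5535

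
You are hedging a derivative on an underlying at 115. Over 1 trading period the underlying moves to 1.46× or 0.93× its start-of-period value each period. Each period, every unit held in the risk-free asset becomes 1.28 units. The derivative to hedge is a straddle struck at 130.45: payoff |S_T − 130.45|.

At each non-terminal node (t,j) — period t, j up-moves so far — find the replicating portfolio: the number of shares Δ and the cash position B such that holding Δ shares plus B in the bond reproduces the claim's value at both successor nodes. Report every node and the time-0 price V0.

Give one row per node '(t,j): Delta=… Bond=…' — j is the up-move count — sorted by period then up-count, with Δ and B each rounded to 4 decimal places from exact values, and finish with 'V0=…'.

Risk-neutral probability p* = (R−d)/(u−d) = (1.28−0.93)/(1.46−0.93) = 0.6604.
Terminal values V(1,·): V(1,0)=23.5000, V(1,1)=37.4500
Node (0,0) S=115.0000: V=(p*·37.4500+(1−p*)·23.5000)/1.28=25.5565; Δ=(37.4500−23.5000)/(167.9000−106.9500)=0.2289; B=V−Δ·S=-0.7643
Self-financing check: at every node Δ·S+B equals the discounted successor values.

(0,0): Delta=0.2289 Bond=-0.7643
V0=25.5565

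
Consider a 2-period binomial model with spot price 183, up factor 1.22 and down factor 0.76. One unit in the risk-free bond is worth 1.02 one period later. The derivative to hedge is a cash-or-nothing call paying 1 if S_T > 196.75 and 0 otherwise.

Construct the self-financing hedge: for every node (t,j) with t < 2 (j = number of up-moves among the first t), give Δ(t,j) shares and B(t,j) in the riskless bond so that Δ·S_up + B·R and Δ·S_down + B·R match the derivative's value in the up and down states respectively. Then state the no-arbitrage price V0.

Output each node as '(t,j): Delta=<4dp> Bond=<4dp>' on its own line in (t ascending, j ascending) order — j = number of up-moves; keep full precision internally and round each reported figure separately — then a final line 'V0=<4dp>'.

No-arbitrage ⇒ martingale measure with p* = (R−d)/(u−d) = 0.5652.
Terminal values V(2,·): V(2,0)=0.0000, V(2,1)=0.0000, V(2,2)=1.0000
Node (1,0) S=139.0800: V=(p*·0.0000+(1−p*)·0.0000)/1.02=0.0000; Δ=(0.0000−0.0000)/(169.6776−105.7008)=0.0000; B=V−Δ·S=0.0000
Node (1,1) S=223.2600: V=(p*·1.0000+(1−p*)·0.0000)/1.02=0.5541; Δ=(1.0000−0.0000)/(272.3772−169.6776)=0.0097; B=V−Δ·S=-1.6198
Node (0,0) S=183.0000: V=(p*·0.5541+(1−p*)·0.0000)/1.02=0.3071; Δ=(0.5541−0.0000)/(223.2600−139.0800)=0.0066; B=V−Δ·S=-0.8976
Each (Δ,B) replicates both successor values, so the strategy is self-financing and V0 is arbitrage-free.

(0,0): Delta=0.0066 Bond=-0.8976
(1,0): Delta=0.0000 Bond=0.0000
(1,1): Delta=0.0097 Bond=-1.6198
V0=0.3071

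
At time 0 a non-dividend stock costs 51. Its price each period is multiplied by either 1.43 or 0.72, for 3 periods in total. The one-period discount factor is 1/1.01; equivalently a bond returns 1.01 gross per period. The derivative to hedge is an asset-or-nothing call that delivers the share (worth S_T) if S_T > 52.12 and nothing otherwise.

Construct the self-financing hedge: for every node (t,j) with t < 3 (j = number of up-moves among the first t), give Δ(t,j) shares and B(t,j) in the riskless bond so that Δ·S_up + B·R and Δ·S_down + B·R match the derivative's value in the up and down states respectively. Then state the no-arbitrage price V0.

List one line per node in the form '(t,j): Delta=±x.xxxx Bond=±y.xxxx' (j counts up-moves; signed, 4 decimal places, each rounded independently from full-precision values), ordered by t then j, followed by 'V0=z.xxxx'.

No-arbitrage ⇒ martingale measure with p* = (R−d)/(u−d) = 0.4085.
At expiry t=3: V(3,0)=0.0000, V(3,1)=0.0000, V(3,2)=75.0887, V(3,3)=149.1346
(2,0): S=26.4384. Δ = (V_up−V_dn)/(S_up−S_dn) = (0.0000−0.0000)/(37.8069−19.0356) = 0.0000. V = [p*·0.0000 + (1−p*)·0.0000]/1.01 = 0.0000. B = V − Δ·S = 0.0000.
(2,1): S=52.5096. Δ = (V_up−V_dn)/(S_up−S_dn) = (75.0887−0.0000)/(75.0887−37.8069) = 2.0141. V = [p*·75.0887 + (1−p*)·0.0000]/1.01 = 30.3664. B = V − Δ·S = -75.3924.
(2,2): S=104.2899. Δ = (V_up−V_dn)/(S_up−S_dn) = (149.1346−75.0887)/(149.1346−75.0887) = 1.0000. V = [p*·149.1346 + (1−p*)·75.0887]/1.01 = 104.2899. B = V − Δ·S = 0.0000.
(1,0): S=36.7200. Δ = (V_up−V_dn)/(S_up−S_dn) = (30.3664−0.0000)/(52.5096−26.4384) = 1.1647. V = [p*·30.3664 + (1−p*)·0.0000]/1.01 = 12.2804. B = V − Δ·S = -30.4892.
(1,1): S=72.9300. Δ = (V_up−V_dn)/(S_up−S_dn) = (104.2899−30.3664)/(104.2899−52.5096) = 1.4276. V = [p*·104.2899 + (1−p*)·30.3664]/1.01 = 59.9609. B = V − Δ·S = -44.1567.
(0,0): S=51.0000. Δ = (V_up−V_dn)/(S_up−S_dn) = (59.9609−12.2804)/(72.9300−36.7200) = 1.3168. V = [p*·59.9609 + (1−p*)·12.2804]/1.01 = 31.4411. B = V − Δ·S = -35.7146.
The time-0 hedge costs 31.4411, which is the no-arbitrage price.

(0,0): Delta=1.3168 Bond=-35.7146
(1,0): Delta=1.1647 Bond=-30.4892
(1,1): Delta=1.4276 Bond=-44.1567
(2,0): Delta=0.0000 Bond=0.0000
(2,1): Delta=2.0141 Bond=-75.3924
(2,2): Delta=1.0000 Bond=0.0000
V0=31.4411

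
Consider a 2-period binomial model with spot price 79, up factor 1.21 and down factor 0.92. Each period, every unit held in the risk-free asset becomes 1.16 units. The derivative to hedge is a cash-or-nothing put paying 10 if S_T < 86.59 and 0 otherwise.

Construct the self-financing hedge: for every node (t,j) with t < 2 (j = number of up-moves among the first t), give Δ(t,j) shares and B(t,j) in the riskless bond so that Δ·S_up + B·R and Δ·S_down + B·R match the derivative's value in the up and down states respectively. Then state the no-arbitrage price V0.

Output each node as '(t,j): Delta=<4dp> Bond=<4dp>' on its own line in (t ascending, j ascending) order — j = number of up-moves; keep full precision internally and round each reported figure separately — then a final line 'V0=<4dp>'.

Since d<R<u, set p* = (R−d)/(u−d) = 0.8276; price each node as the discounted p*-expectation of its children.
Payoff layer (t=2): V(2,0)=10.0000, V(2,1)=0.0000, V(2,2)=0.0000
Node (1,0) S=72.6800: V=(p*·0.0000+(1−p*)·10.0000)/1.16=1.4863; Δ=(0.0000−10.0000)/(87.9428−66.8656)=-0.4744; B=V−Δ·S=35.9691
Node (1,1) S=95.5900: V=(p*·0.0000+(1−p*)·0.0000)/1.16=0.0000; Δ=(0.0000−0.0000)/(115.6639−87.9428)=0.0000; B=V−Δ·S=0.0000
Node (0,0) S=79.0000: V=(p*·0.0000+(1−p*)·1.4863)/1.16=0.2209; Δ=(0.0000−1.4863)/(95.5900−72.6800)=-0.0649; B=V−Δ·S=5.3462
Each (Δ,B) replicates both successor values, so the strategy is self-financing and V0 is arbitrage-free.

(0,0): Delta=-0.0649 Bond=5.3462
(1,0): Delta=-0.4744 Bond=35.9691
(1,1): Delta=0.0000 Bond=0.0000
V0=0.2209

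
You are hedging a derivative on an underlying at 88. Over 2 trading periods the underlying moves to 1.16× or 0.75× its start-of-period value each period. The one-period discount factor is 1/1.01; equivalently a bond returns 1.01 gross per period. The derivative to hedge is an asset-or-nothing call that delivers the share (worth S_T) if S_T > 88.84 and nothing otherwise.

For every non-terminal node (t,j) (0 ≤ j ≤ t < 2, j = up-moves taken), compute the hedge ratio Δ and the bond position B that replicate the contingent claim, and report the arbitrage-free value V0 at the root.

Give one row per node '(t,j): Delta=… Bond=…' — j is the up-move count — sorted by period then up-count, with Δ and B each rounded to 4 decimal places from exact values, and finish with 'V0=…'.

The replicating-portfolio and risk-neutral prices coincide; use p* = (1.01−0.75)/(1.16−0.75) = 0.6341 for the latter.
Terminal payoffs: V(2,0)=0.0000, V(2,1)=0.0000, V(2,2)=118.4128
(1,0): S=66.0000. Δ = (V_up−V_dn)/(S_up−S_dn) = (0.0000−0.0000)/(76.5600−49.5000) = 0.0000. V = [p*·0.0000 + (1−p*)·0.0000]/1.01 = 0.0000. B = V − Δ·S = 0.0000.
(1,1): S=102.0800. Δ = (V_up−V_dn)/(S_up−S_dn) = (118.4128−0.0000)/(118.4128−76.5600) = 2.8293. V = [p*·118.4128 + (1−p*)·0.0000]/1.01 = 74.3476. B = V − Δ·S = -214.4641.
(0,0): S=88.0000. Δ = (V_up−V_dn)/(S_up−S_dn) = (74.3476−0.0000)/(102.0800−66.0000) = 2.0606. V = [p*·74.3476 + (1−p*)·0.0000]/1.01 = 46.6804. B = V − Δ·S = -134.6551.
Root portfolio cost Δ·88+B reproduces V0=46.6804.

(0,0): Delta=2.0606 Bond=-134.6551
(1,0): Delta=0.0000 Bond=0.0000
(1,1): Delta=2.8293 Bond=-214.4641
V0=46.6804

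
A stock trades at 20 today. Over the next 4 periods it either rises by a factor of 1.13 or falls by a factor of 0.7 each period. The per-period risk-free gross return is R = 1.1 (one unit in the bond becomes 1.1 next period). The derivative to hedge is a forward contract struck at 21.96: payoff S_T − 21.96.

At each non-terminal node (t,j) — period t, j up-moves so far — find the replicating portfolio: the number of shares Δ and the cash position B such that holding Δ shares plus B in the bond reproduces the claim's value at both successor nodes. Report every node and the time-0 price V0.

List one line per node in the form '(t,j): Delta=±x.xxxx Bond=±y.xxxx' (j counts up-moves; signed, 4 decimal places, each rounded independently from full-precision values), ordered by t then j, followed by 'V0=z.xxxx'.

(0,0): Delta=1.0000 Bond=-14.9990
(1,0): Delta=1.0000 Bond=-16.4989
(1,1): Delta=1.0000 Bond=-16.4989
(2,0): Delta=1.0000 Bond=-18.1488
(2,1): Delta=1.0000 Bond=-18.1488
(2,2): Delta=1.0000 Bond=-18.1488
(3,0): Delta=1.0000 Bond=-19.9636
(3,1): Delta=1.0000 Bond=-19.9636
(3,2): Delta=1.0000 Bond=-19.9636
(3,3): Delta=1.0000 Bond=-19.9636
V0=5.0010

Under the risk-neutral measure, an up-move has probability p* = (R−d)/(u−d) = 0.9302 and values discount at R = 1.1.
Payoff layer (t=4): V(4,0)=-17.1580, V(4,1)=-14.2082, V(4,2)=-9.4464, V(4,3)=-1.7594, V(4,4)=10.6495
(3,0): S=6.8600. Δ = (V_up−V_dn)/(S_up−S_dn) = (-14.2082−-17.1580)/(7.7518−4.8020) = 1.0000. V = [p*·-14.2082 + (1−p*)·-17.1580]/1.1 = -13.1036. B = V − Δ·S = -19.9636.
(3,1): S=11.0740. Δ = (V_up−V_dn)/(S_up−S_dn) = (-9.4464−-14.2082)/(12.5136−7.7518) = 1.0000. V = [p*·-9.4464 + (1−p*)·-14.2082]/1.1 = -8.8896. B = V − Δ·S = -19.9636.
(3,2): S=17.8766. Δ = (V_up−V_dn)/(S_up−S_dn) = (-1.7594−-9.4464)/(20.2006−12.5136) = 1.0000. V = [p*·-1.7594 + (1−p*)·-9.4464]/1.1 = -2.0870. B = V − Δ·S = -19.9636.
(3,3): S=28.8579. Δ = (V_up−V_dn)/(S_up−S_dn) = (10.6495−-1.7594)/(32.6095−20.2006) = 1.0000. V = [p*·10.6495 + (1−p*)·-1.7594]/1.1 = 8.8943. B = V − Δ·S = -19.9636.
(2,0): S=9.8000. Δ = (V_up−V_dn)/(S_up−S_dn) = (-8.8896−-13.1036)/(11.0740−6.8600) = 1.0000. V = [p*·-8.8896 + (1−p*)·-13.1036]/1.1 = -8.3488. B = V − Δ·S = -18.1488.
(2,1): S=15.8200. Δ = (V_up−V_dn)/(S_up−S_dn) = (-2.0870−-8.8896)/(17.8766−11.0740) = 1.0000. V = [p*·-2.0870 + (1−p*)·-8.8896]/1.1 = -2.3288. B = V − Δ·S = -18.1488.
(2,2): S=25.5380. Δ = (V_up−V_dn)/(S_up−S_dn) = (8.8943−-2.0870)/(28.8579−17.8766) = 1.0000. V = [p*·8.8943 + (1−p*)·-2.0870]/1.1 = 7.3892. B = V − Δ·S = -18.1488.
(1,0): S=14.0000. Δ = (V_up−V_dn)/(S_up−S_dn) = (-2.3288−-8.3488)/(15.8200−9.8000) = 1.0000. V = [p*·-2.3288 + (1−p*)·-8.3488]/1.1 = -2.4989. B = V − Δ·S = -16.4989.
(1,1): S=22.6000. Δ = (V_up−V_dn)/(S_up−S_dn) = (7.3892−-2.3288)/(25.5380−15.8200) = 1.0000. V = [p*·7.3892 + (1−p*)·-2.3288]/1.1 = 6.1011. B = V − Δ·S = -16.4989.
(0,0): S=20.0000. Δ = (V_up−V_dn)/(S_up−S_dn) = (6.1011−-2.4989)/(22.6000−14.0000) = 1.0000. V = [p*·6.1011 + (1−p*)·-2.4989]/1.1 = 5.0010. B = V − Δ·S = -14.9990.
Check: Δ(0,0)·S0 + B(0,0) = 5.0010 = V0.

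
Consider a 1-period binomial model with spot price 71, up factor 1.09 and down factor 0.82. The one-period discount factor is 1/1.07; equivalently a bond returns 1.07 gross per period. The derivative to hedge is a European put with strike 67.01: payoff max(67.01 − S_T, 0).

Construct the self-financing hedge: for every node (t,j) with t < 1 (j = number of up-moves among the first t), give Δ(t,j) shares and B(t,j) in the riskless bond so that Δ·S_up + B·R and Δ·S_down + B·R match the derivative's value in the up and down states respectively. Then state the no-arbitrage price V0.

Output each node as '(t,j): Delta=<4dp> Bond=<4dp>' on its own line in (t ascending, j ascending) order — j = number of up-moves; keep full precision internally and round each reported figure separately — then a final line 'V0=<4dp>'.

The replicating-portfolio and risk-neutral prices coincide; use p* = (1.07−0.82)/(1.09−0.82) = 0.9259 for the latter.
Terminal payoffs: V(1,0)=8.7900, V(1,1)=0.0000
  t=0,j=0: stock 71.0000 → up 77.3900 (V=0.0000), down 58.2200 (V=8.7900). Price 0.6085; hedge Δ=-0.4585, bond B=33.1641.
Check: Δ(0,0)·S0 + B(0,0) = 0.6085 = V0.

(0,0): Delta=-0.4585 Bond=33.1641
V0=0.6085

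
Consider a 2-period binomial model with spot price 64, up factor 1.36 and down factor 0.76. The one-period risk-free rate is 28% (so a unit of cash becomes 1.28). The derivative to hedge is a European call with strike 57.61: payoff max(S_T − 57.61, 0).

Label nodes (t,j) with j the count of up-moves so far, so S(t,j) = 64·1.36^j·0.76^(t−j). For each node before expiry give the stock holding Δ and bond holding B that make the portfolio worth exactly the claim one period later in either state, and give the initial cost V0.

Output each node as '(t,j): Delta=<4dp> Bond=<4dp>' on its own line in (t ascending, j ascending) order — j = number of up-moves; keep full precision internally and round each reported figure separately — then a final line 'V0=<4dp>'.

(0,0): Delta=0.9440 Bond=-31.3544
(1,0): Delta=0.2926 Bond=-8.4514
(1,1): Delta=1.0000 Bond=-45.0078
V0=29.0616

Since d<R<u, set p* = (R−d)/(u−d) = 0.8667; price each node as the discounted p*-expectation of its children.
Payoff layer (t=2): V(2,0)=0.0000, V(2,1)=8.5404, V(2,2)=60.7644
  t=1,j=0: stock 48.6400 → up 66.1504 (V=8.5404), down 36.9664 (V=0.0000). Price 5.7826; hedge Δ=0.2926, bond B=-8.4514.
  t=1,j=1: stock 87.0400 → up 118.3744 (V=60.7644), down 66.1504 (V=8.5404). Price 42.0322; hedge Δ=1.0000, bond B=-45.0078.
  t=0,j=0: stock 64.0000 → up 87.0400 (V=42.0322), down 48.6400 (V=5.7826). Price 29.0616; hedge Δ=0.9440, bond B=-31.3544.
Check: Δ(0,0)·S0 + B(0,0) = 29.0616 = V0.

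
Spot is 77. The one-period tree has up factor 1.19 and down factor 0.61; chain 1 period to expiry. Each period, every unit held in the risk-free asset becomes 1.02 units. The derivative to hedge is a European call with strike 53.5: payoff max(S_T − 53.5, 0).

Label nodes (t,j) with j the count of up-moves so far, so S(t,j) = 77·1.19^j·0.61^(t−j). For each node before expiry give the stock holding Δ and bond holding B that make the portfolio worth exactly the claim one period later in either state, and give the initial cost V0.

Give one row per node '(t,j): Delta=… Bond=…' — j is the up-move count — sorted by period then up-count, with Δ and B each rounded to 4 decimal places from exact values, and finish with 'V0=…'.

The replicating-portfolio and risk-neutral prices coincide; use p* = (1.02−0.61)/(1.19−0.61) = 0.7069 for the latter.
Terminal payoffs: V(1,0)=0.0000, V(1,1)=38.1300
  t=0,j=0: stock 77.0000 → up 91.6300 (V=38.1300), down 46.9700 (V=0.0000). Price 26.4255; hedge Δ=0.8538, bond B=-39.3159.
Root portfolio cost Δ·77+B reproduces V0=26.4255.

(0,0): Delta=0.8538 Bond=-39.3159
V0=26.4255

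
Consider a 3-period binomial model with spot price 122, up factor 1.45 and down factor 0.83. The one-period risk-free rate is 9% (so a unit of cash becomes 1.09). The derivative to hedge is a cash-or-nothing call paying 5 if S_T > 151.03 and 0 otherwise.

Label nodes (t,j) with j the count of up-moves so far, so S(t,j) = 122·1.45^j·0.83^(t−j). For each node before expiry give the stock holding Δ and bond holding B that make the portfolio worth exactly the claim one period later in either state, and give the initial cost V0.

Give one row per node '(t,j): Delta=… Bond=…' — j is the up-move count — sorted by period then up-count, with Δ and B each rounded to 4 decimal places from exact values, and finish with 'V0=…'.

(0,0): Delta=0.0271 Bond=-1.8381
(1,0): Delta=0.0306 Bond=-2.3626
(1,1): Delta=0.0243 Bond=-1.5064
(2,0): Delta=0.0000 Bond=0.0000
(2,1): Delta=0.0549 Bond=-6.1409
(2,2): Delta=0.0000 Bond=4.5872
V0=1.4675

Since d<R<u, set p* = (R−d)/(u−d) = 0.4194; price each node as the discounted p*-expectation of its children.
Payoff layer (t=3): V(3,0)=0.0000, V(3,1)=0.0000, V(3,2)=5.0000, V(3,3)=5.0000
(2,0): S=84.0458. Δ = (V_up−V_dn)/(S_up−S_dn) = (0.0000−0.0000)/(121.8664−69.7580) = 0.0000. V = [p*·0.0000 + (1−p*)·0.0000]/1.09 = 0.0000. B = V − Δ·S = 0.0000.
(2,1): S=146.8270. Δ = (V_up−V_dn)/(S_up−S_dn) = (5.0000−0.0000)/(212.8991−121.8664) = 0.0549. V = [p*·5.0000 + (1−p*)·0.0000]/1.09 = 1.9236. B = V − Δ·S = -6.1409.
(2,2): S=256.5050. Δ = (V_up−V_dn)/(S_up−S_dn) = (5.0000−5.0000)/(371.9322−212.8991) = 0.0000. V = [p*·5.0000 + (1−p*)·5.0000]/1.09 = 4.5872. B = V − Δ·S = 4.5872.
(1,0): S=101.2600. Δ = (V_up−V_dn)/(S_up−S_dn) = (1.9236−0.0000)/(146.8270−84.0458) = 0.0306. V = [p*·1.9236 + (1−p*)·0.0000]/1.09 = 0.7401. B = V − Δ·S = -2.3626.
(1,1): S=176.9000. Δ = (V_up−V_dn)/(S_up−S_dn) = (4.5872−1.9236)/(256.5050−146.8270) = 0.0243. V = [p*·4.5872 + (1−p*)·1.9236]/1.09 = 2.7895. B = V − Δ·S = -1.5064.
(0,0): S=122.0000. Δ = (V_up−V_dn)/(S_up−S_dn) = (2.7895−0.7401)/(176.9000−101.2600) = 0.0271. V = [p*·2.7895 + (1−p*)·0.7401]/1.09 = 1.4675. B = V − Δ·S = -1.8381.
Root portfolio cost Δ·122+B reproduces V0=1.4675.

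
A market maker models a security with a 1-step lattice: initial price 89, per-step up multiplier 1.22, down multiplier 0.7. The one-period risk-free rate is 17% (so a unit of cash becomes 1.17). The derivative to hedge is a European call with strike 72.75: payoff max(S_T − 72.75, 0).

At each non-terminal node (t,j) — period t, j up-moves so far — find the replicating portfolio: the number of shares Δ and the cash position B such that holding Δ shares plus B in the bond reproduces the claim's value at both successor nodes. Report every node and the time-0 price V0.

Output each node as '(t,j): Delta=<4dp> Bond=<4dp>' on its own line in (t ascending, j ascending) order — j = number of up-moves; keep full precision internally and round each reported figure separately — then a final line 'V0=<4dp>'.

(0,0): Delta=0.7742 Bond=-41.2245
V0=27.6793

Risk-neutral probability p* = (R−d)/(u−d) = (1.17−0.7)/(1.22−0.7) = 0.9038.
At expiry t=1: V(1,0)=0.0000, V(1,1)=35.8300
Node (0,0) S=89.0000: V=(p*·35.8300+(1−p*)·0.0000)/1.17=27.6793; Δ=(35.8300−0.0000)/(108.5800−62.3000)=0.7742; B=V−Δ·S=-41.2245
The time-0 hedge costs 27.6793, which is the no-arbitrage price.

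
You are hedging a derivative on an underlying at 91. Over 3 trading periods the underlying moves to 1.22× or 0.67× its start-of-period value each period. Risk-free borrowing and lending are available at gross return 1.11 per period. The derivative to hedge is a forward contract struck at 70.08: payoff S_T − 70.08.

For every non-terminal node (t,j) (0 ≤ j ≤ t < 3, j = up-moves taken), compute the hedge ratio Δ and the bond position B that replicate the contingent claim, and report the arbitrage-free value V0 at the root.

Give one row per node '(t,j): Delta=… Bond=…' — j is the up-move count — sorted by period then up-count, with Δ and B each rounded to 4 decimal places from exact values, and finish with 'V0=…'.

(0,0): Delta=1.0000 Bond=-51.2419
(1,0): Delta=1.0000 Bond=-56.8785
(1,1): Delta=1.0000 Bond=-56.8785
(2,0): Delta=1.0000 Bond=-63.1351
(2,1): Delta=1.0000 Bond=-63.1351
(2,2): Delta=1.0000 Bond=-63.1351
V0=39.7581

No-arbitrage ⇒ martingale measure with p* = (R−d)/(u−d) = 0.8000.
Terminal payoffs: V(3,0)=-42.7106, V(3,1)=-20.2431, V(3,2)=20.6677, V(3,3)=95.1622
(2,0): S=40.8499. Δ = (V_up−V_dn)/(S_up−S_dn) = (-20.2431−-42.7106)/(49.8369−27.3694) = 1.0000. V = [p*·-20.2431 + (1−p*)·-42.7106]/1.11 = -22.2852. B = V − Δ·S = -63.1351.
(2,1): S=74.3834. Δ = (V_up−V_dn)/(S_up−S_dn) = (20.6677−-20.2431)/(90.7477−49.8369) = 1.0000. V = [p*·20.6677 + (1−p*)·-20.2431]/1.11 = 11.2483. B = V − Δ·S = -63.1351.
(2,2): S=135.4444. Δ = (V_up−V_dn)/(S_up−S_dn) = (95.1622−20.6677)/(165.2422−90.7477) = 1.0000. V = [p*·95.1622 + (1−p*)·20.6677]/1.11 = 72.3093. B = V − Δ·S = -63.1351.
(1,0): S=60.9700. Δ = (V_up−V_dn)/(S_up−S_dn) = (11.2483−-22.2852)/(74.3834−40.8499) = 1.0000. V = [p*·11.2483 + (1−p*)·-22.2852]/1.11 = 4.0915. B = V − Δ·S = -56.8785.
(1,1): S=111.0200. Δ = (V_up−V_dn)/(S_up−S_dn) = (72.3093−11.2483)/(135.4444−74.3834) = 1.0000. V = [p*·72.3093 + (1−p*)·11.2483]/1.11 = 54.1415. B = V − Δ·S = -56.8785.
(0,0): S=91.0000. Δ = (V_up−V_dn)/(S_up−S_dn) = (54.1415−4.0915)/(111.0200−60.9700) = 1.0000. V = [p*·54.1415 + (1−p*)·4.0915]/1.11 = 39.7581. B = V − Δ·S = -51.2419.
Check: Δ(0,0)·S0 + B(0,0) = 39.7581 = V0.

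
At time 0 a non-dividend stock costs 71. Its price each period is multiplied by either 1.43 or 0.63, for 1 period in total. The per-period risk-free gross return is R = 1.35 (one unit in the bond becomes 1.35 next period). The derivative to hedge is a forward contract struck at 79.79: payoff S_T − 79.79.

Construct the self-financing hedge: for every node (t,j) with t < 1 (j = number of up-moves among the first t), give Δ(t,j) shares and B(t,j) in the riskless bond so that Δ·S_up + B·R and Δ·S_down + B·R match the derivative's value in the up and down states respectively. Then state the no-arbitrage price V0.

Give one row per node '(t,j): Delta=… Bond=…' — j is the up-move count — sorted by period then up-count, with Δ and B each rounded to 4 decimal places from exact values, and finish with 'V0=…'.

(0,0): Delta=1.0000 Bond=-59.1037
V0=11.8963

Since d<R<u, set p* = (R−d)/(u−d) = 0.9000; price each node as the discounted p*-expectation of its children.
At expiry t=1: V(1,0)=-35.0600, V(1,1)=21.7400
  t=0,j=0: stock 71.0000 → up 101.5300 (V=21.7400), down 44.7300 (V=-35.0600). Price 11.8963; hedge Δ=1.0000, bond B=-59.1037.
Check: Δ(0,0)·S0 + B(0,0) = 11.8963 = V0.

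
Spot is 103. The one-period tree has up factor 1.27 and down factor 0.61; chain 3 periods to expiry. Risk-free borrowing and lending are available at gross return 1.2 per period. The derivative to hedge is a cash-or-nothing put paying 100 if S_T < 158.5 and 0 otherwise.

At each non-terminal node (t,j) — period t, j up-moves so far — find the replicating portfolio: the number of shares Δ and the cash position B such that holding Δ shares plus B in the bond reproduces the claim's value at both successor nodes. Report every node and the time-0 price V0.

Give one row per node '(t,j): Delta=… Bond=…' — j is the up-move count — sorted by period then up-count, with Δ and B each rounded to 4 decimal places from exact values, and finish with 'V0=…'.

(0,0): Delta=-0.8163 Bond=100.6127
(1,0): Delta=0.0000 Bond=69.4444
(1,1): Delta=-0.8629 Bond=126.8206
(2,0): Delta=0.0000 Bond=83.3333
(2,1): Delta=0.0000 Bond=83.3333
(2,2): Delta=-0.9120 Bond=160.3535
V0=16.5294

Risk-neutral probability p* = (R−d)/(u−d) = (1.2−0.61)/(1.27−0.61) = 0.8939.
At expiry t=3: V(3,0)=100.0000, V(3,1)=100.0000, V(3,2)=100.0000, V(3,3)=0.0000
  t=2,j=0: stock 38.3263 → up 48.6744 (V=100.0000), down 23.3790 (V=100.0000). Price 83.3333; hedge Δ=0.0000, bond B=83.3333.
  t=2,j=1: stock 79.7941 → up 101.3385 (V=100.0000), down 48.6744 (V=100.0000). Price 83.3333; hedge Δ=0.0000, bond B=83.3333.
  t=2,j=2: stock 166.1287 → up 210.9834 (V=0.0000), down 101.3385 (V=100.0000). Price 8.8384; hedge Δ=-0.9120, bond B=160.3535.
  t=1,j=0: stock 62.8300 → up 79.7941 (V=83.3333), down 38.3263 (V=83.3333). Price 69.4444; hedge Δ=0.0000, bond B=69.4444.
  t=1,j=1: stock 130.8100 → up 166.1287 (V=8.8384), down 79.7941 (V=83.3333). Price 13.9495; hedge Δ=-0.8629, bond B=126.8206.
  t=0,j=0: stock 103.0000 → up 130.8100 (V=13.9495), down 62.8300 (V=69.4444). Price 16.5294; hedge Δ=-0.8163, bond B=100.6127.
Check: Δ(0,0)·S0 + B(0,0) = 16.5294 = V0.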